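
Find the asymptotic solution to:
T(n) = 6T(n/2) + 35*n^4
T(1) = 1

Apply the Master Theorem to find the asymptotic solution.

a=6, b=2, f(n)=35*n^4. log_2(6) = 2.585 < 4. Case 3: T(n) = O(n^4).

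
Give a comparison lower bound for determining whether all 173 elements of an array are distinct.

In the algebraic decision-tree model, the YES region for element distinctness on 173 elements has 173! connected components (one per ordering). Ben-Or's theorem then gives a lower bound of Omega(log(n!)) = Omega(n log n).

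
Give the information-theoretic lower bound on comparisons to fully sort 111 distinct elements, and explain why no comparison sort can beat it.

A comparison sort is a binary decision tree whose leaves are the 111! = 1762952551090244663872161047107075788761409536026565516041574063347346955087248316436555574598462315773196047662837978913145847497199871623320096254145331200000000000000000000000000 possible output permutations. A binary tree with L leaves has height >= ceil(log_2(L)). So any comparison sort needs >= ceil(log_2(111!)) = 599 comparisons in the worst case.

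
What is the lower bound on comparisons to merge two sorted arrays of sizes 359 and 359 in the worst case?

Adversary: with |359 - 359| <= 1 the inputs can be fully interleaved so that every adjacent pair in the merged output comes from different arrays. Then each of the 717 adjacent pairs must be directly compared, or the algorithm cannot determine their relative order. Standard merge meets this bound.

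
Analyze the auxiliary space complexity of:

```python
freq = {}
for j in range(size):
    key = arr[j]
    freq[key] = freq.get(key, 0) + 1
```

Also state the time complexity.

Space complexity: O(n).
Auxiliary storage grows linearly with the input size n in the worst case.
Time complexity: O(n).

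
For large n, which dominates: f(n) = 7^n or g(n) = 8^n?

g(n) = 8^n grows faster: (8/7)^n -> infinity since 8/7 > 1.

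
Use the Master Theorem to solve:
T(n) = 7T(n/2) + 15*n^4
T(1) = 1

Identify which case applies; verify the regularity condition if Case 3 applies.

a=7, b=2, f(n)=15*n^4.
log_2(7) = 2.807 < 4.
f(n) = Omega(n^(2.807+epsilon)) for some epsilon > 0, so Case 3 is the candidate.
Regularity: a*f(n/b) = 7*15*(n/2)^4 = (7/16)*15*n^4 <= c*f(n) with c = 7/16 < 1. Satisfied.
Case 3: T(n) = Theta(n^4).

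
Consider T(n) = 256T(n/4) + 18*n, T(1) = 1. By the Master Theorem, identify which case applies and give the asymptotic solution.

a=256, b=4, f(n)=18*n.
log_4(256) = 4 > 1.
Since f(n) = O(n^1) is polynomially smaller than n^4, Case 1 applies.
T(n) = Theta(n^4).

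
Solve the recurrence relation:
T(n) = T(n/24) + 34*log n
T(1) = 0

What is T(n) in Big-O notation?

Each of the log_24(n) levels adds O(log n). T(n) = O(log^2 n).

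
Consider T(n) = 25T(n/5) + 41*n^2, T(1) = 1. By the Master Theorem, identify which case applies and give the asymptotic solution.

a=25, b=5, f(n)=41*n^2.
log_5(25) = 2, so n^(log_b(a)) = n^2.
f(n) = Theta(n^2), so Case 2 applies.
T(n) = Theta(n^2 log n).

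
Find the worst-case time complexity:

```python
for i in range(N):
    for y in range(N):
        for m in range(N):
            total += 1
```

Time complexity: O(n^3).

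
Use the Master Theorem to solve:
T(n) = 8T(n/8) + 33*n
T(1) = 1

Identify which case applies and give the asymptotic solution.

a=8, b=8, f(n)=33*n.
log_8(8) = 1, so n^(log_b(a)) = n.
f(n) = Theta(n), so Case 2 applies.
T(n) = Theta(n log n).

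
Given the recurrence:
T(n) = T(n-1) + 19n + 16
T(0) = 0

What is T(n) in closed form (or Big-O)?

Dominant term in sum is 19*sum(i, i=1..n) = 19*n*(n+1)/2 = O(n^2).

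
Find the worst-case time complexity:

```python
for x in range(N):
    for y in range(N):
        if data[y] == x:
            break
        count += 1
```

Time complexity: O(n^2).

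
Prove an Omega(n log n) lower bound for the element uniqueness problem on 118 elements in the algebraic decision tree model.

In the algebraic decision tree model, element uniqueness on 118 elements is equivalent to determining which cell of an arrangement of C(118,2) = 6903 hyperplanes x_i = x_j contains the input point. Ben-Or's theorem shows this requires Omega(n log n).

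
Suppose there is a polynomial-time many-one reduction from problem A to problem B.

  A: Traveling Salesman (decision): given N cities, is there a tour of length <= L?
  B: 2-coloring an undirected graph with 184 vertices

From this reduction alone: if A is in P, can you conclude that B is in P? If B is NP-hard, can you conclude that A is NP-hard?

A poly-time reduction A <=_p B transfers tractability DOWN (B easy => A easy) and hardness UP (A hard => B hard), not the reverse.
From A in P, the reduction alone does NOT give B in P: any problem in P trivially reduces to SAT, yet SAT is not known to be in P.
From B NP-hard, the reduction alone does NOT give A NP-hard: again, easy problems reduce to hard ones.
(Here in fact A is NP-complete and B is in P, so no such reduction is known -- its existence would imply P = NP; the analysis concerns only what the assumed reduction would or would not let you conclude.)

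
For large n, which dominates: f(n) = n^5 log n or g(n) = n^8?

g(n) = n^8 grows faster: n^8 / (n^5 log n) = n^3/log n -> infinity.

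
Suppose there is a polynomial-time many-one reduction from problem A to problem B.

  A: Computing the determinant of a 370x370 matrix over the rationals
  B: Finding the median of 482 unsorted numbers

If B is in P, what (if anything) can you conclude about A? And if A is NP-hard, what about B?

A poly-time reduction A <=_p B means any A-instance can be transformed to a B-instance in poly time.
If B is in P: compose the reduction with B's poly-time algorithm to solve A in poly time, so A is in P.
If A is NP-hard: every NP problem reduces to A, which reduces to B; composing reductions, every NP problem reduces to B, so B is NP-hard.
(Here in fact A is P and B is P.)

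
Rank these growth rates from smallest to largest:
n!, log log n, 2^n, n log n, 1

Ordered by growth rate: 1 < log log n < n log n < 2^n < n!.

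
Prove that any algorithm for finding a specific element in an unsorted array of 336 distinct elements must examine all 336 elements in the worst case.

Adversary argument: if the algorithm examines fewer than 336 elements, the adversary places the target in an unexamined position. The algorithm cannot distinguish 'not present' from 'in unexamined position'.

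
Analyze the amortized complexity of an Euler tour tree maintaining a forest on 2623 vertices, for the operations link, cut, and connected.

An Euler tour tree stores each tree's Euler tour as a balanced BST keyed by tour position. On 2623 vertices: link concatenates two tours via O(1) splits/joins of size <= 2*2623 (O(log n)); cut splits the tour at the two occurrences of the edge (O(log n)); connected compares BST roots (O(log n) to find the root). All O(log n) amortized.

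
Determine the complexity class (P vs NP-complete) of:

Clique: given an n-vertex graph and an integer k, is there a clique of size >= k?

This problem is NP-complete: complement of Independent Set / Vertex Cover (with k part of the input).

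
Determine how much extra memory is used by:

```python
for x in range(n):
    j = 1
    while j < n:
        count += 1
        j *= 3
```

Space complexity: O(1).
Only a constant amount of auxiliary storage is used; nothing grows with n.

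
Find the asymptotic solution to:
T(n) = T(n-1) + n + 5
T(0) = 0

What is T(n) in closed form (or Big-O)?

Dominant term in sum is 1*sum(i, i=1..n) = 1*n*(n+1)/2 = O(n^2).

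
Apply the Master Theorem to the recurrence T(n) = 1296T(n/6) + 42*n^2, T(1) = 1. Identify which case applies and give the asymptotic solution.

a=1296, b=6, f(n)=42*n^2.
log_6(1296) = 4 > 2.
Since f(n) = O(n^2) is polynomially smaller than n^4, Case 1 applies.
T(n) = Theta(n^4).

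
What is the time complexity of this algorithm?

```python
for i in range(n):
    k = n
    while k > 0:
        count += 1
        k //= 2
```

Time complexity: O(n log n).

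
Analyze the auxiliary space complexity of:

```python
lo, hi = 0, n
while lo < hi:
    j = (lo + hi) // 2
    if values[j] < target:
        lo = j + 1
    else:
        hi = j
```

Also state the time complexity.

Space complexity: O(1).
Only a constant amount of auxiliary storage is used; nothing grows with n.
Time complexity: O(log n).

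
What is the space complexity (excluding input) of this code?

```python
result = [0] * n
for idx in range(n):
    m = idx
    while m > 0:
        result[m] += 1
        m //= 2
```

Space complexity: O(n).
Auxiliary storage grows linearly with the input size n in the worst case.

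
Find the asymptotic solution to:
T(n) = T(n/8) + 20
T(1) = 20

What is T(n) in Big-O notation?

Each step divides n by 8 and adds 20. After log_8(n) steps, T(n) = O(log n).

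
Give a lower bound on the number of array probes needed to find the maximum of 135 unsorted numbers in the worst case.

Adversary: any unprobed cell could hold a value larger than everything seen so far. If fewer than 135 cells are probed, the adversary places the max in an unprobed cell. So all 135 cells must be examined; together with 135-1 comparisons this is tight.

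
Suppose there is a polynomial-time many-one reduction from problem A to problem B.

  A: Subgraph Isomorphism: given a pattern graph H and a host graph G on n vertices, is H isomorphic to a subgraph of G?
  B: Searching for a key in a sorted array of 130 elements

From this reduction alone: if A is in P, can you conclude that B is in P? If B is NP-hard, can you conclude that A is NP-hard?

A poly-time reduction A <=_p B transfers tractability DOWN (B easy => A easy) and hardness UP (A hard => B hard), not the reverse.
From A in P, the reduction alone does NOT give B in P: any problem in P trivially reduces to SAT, yet SAT is not known to be in P.
From B NP-hard, the reduction alone does NOT give A NP-hard: again, easy problems reduce to hard ones.
(Here in fact A is NP-complete and B is in P, so no such reduction is known -- its existence would imply P = NP; the analysis concerns only what the assumed reduction would or would not let you conclude.)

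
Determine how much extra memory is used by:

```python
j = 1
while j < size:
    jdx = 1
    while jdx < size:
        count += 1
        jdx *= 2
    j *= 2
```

Space complexity: O(1).
Only a constant amount of auxiliary storage is used; nothing grows with n.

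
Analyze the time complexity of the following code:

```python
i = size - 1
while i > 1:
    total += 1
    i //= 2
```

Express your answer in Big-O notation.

Time complexity: O(log n).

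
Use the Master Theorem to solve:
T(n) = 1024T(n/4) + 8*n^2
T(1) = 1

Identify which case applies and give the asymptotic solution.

a=1024, b=4, f(n)=8*n^2.
log_4(1024) = 5 > 2.
Since f(n) = O(n^2) is polynomially smaller than n^5, Case 1 applies.
T(n) = Theta(n^5).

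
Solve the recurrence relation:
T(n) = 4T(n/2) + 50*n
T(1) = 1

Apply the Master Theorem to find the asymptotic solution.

a=4, b=2, f(n)=50*n. log_2(4) = 2. Case 1 of Master Theorem: T(n) = O(n^2).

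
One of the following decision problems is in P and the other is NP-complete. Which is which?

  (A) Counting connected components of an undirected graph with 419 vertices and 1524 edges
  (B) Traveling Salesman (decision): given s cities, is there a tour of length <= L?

(A) is P: BFS/DFS visits each vertex and edge once: O(V+E).
(B) is NP-complete: reduces from Hamiltonian Cycle.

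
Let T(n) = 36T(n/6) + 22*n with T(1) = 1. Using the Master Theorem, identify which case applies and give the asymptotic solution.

a=36, b=6, f(n)=22*n.
log_6(36) = 2 > 1.
Since f(n) = O(n^1) is polynomially smaller than n^2, Case 1 applies.
T(n) = Theta(n^2).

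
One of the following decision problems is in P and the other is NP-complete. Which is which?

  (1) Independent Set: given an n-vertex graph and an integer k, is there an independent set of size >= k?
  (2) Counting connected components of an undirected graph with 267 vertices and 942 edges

(1) is NP-complete: complement of Clique (with k part of the input).
(2) is P: BFS/DFS visits each vertex and edge once: O(V+E).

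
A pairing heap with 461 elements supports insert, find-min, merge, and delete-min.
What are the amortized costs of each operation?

Pairing heaps are self-adjusting heap-ordered trees. Insert and merge link two roots: O(1). Find-min reads the root: O(1). Delete-min removes the root, then pairs children in two passes; amortized cost is O(log 461) = O(log n).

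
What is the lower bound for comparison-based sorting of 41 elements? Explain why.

A comparison-based sorting algorithm corresponds to a decision tree. With 41! possible permutations, the tree has 41! leaves. The height is at least log_2(41!) = Omega(n log n) by Stirling's approximation.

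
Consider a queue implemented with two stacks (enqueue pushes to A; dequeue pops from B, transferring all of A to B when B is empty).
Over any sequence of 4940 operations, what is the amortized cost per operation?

Each element is pushed to A once, popped once, pushed to B once, and popped once: 4 unit operations over its lifetime. Over 4940 operations the total work is O(4940). Amortized O(1) per enqueue/dequeue.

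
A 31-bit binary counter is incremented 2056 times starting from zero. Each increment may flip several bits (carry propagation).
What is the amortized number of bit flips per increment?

Bit i flips on every 2^i-th increment, so over 2056 increments bit i flips floor(2056/2^i) times. Summing over i: total flips < 2 * 2056. Amortized: < 2 = O(1) per increment.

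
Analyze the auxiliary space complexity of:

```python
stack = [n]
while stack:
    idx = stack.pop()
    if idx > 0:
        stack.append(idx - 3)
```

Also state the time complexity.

Space complexity: O(1).
Only a constant amount of auxiliary storage is used; nothing grows with n.
Time complexity: O(n).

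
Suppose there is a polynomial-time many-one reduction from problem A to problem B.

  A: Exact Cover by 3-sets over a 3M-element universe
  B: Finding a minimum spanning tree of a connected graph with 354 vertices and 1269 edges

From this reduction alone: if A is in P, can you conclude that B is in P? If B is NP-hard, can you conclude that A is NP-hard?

A poly-time reduction A <=_p B transfers tractability DOWN (B easy => A easy) and hardness UP (A hard => B hard), not the reverse.
From A in P, the reduction alone does NOT give B in P: any problem in P trivially reduces to SAT, yet SAT is not known to be in P.
From B NP-hard, the reduction alone does NOT give A NP-hard: again, easy problems reduce to hard ones.
(Here in fact A is NP-complete and B is in P, so no such reduction is known -- its existence would imply P = NP; the analysis concerns only what the assumed reduction would or would not let you conclude.)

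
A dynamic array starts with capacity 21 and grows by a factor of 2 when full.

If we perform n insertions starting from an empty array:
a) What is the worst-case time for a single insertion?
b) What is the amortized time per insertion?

(a) Worst-case single insertion: O(n) -- when the array is full at capacity c, the resize copies all c elements, and c can be Theta(n).
(b) Resizes happen at sizes 21, 42, 84, ... Total copy cost for n insertions: 21 + 42 + ... = O(n) (geometric series with ratio 1/2). Amortized cost per insertion: O(n)/n = O(1).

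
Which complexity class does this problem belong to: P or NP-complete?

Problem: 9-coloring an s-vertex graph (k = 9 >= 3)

This problem is NP-complete: graph k-coloring for k>=3 is NP-complete by reduction from 3-SAT.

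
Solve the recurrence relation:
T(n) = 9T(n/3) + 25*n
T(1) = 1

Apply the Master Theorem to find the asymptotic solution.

a=9, b=3, f(n)=25*n. log_3(9) = 2. Case 1 of Master Theorem: T(n) = O(n^2).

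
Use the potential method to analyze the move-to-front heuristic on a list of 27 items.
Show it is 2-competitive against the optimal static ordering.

Let Phi = number of inversions between the MTF list and the optimal static list (0 <= Phi <= C(27,2)). Accessing an element at MTF position k and optimal position j: the move-to-front destroys all k-1 inversions in front of it that are not in front in optimal (>= k-j of them) and creates at most j-1 new ones. Amortized cost <= k + (j-1) - (k-j) = 2j - 1 <= 2 * optimal cost.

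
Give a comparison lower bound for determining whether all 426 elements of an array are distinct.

In the algebraic decision-tree model, the YES region for element distinctness on 426 elements has 426! connected components (one per ordering). Ben-Or's theorem then gives a lower bound of Omega(log(n!)) = Omega(n log n).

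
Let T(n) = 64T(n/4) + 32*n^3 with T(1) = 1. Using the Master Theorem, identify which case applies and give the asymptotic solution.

a=64, b=4, f(n)=32*n^3.
log_4(64) = 3, so n^(log_b(a)) = n^3.
f(n) = Theta(n^3), so Case 2 applies.
T(n) = Theta(n^3 log n).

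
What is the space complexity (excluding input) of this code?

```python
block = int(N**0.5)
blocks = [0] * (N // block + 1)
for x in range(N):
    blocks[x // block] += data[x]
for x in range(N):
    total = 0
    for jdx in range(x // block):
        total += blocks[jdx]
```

Space complexity: O(sqrt(n)).
Storage scales with sqrt(n).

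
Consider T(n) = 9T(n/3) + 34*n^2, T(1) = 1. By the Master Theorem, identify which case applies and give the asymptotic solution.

a=9, b=3, f(n)=34*n^2.
log_3(9) = 2, so n^(log_b(a)) = n^2.
f(n) = Theta(n^2), so Case 2 applies.
T(n) = Theta(n^2 log n).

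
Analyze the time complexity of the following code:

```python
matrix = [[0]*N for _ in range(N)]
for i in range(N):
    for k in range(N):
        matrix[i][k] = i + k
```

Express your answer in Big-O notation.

Time complexity: O(n^2).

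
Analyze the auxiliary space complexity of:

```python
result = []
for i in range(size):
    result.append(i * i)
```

Space complexity: O(n).
Auxiliary storage grows linearly with the input size n in the worst case.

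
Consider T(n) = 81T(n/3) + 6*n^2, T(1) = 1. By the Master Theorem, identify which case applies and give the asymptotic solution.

a=81, b=3, f(n)=6*n^2.
log_3(81) = 4 > 2.
Since f(n) = O(n^2) is polynomially smaller than n^4, Case 1 applies.
T(n) = Theta(n^4).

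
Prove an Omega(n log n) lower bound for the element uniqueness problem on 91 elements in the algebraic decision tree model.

In the algebraic decision tree model, element uniqueness on 91 elements is equivalent to determining which cell of an arrangement of C(91,2) = 4095 hyperplanes x_i = x_j contains the input point. Ben-Or's theorem shows this requires Omega(n log n).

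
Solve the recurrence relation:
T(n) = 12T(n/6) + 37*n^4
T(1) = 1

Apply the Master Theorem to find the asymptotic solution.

a=12, b=6, f(n)=37*n^4. log_6(12) = 1.387 < 4. Case 3: T(n) = O(n^4).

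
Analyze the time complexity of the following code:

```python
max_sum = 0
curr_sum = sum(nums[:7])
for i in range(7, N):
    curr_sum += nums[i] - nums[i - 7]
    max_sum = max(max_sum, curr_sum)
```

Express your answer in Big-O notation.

Time complexity: O(n).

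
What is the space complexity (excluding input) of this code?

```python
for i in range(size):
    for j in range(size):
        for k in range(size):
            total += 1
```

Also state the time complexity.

Space complexity: O(1).
Only a constant amount of auxiliary storage is used; nothing grows with n.
Time complexity: O(n^3).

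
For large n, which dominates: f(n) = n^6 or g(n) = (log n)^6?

f(n) = n^6 grows faster: any positive polynomial dominates any polylog.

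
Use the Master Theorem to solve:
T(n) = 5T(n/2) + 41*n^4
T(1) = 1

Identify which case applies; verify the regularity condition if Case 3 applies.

a=5, b=2, f(n)=41*n^4.
log_2(5) = 2.322 < 4.
f(n) = Omega(n^(2.322+epsilon)) for some epsilon > 0, so Case 3 is the candidate.
Regularity: a*f(n/b) = 5*41*(n/2)^4 = (5/16)*41*n^4 <= c*f(n) with c = 5/16 < 1. Satisfied.
Case 3: T(n) = Theta(n^4).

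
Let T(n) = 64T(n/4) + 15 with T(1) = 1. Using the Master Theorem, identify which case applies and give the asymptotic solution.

a=64, b=4, f(n)=15.
log_4(64) = 3 > 0.
Since f(n) = O(n^0) is polynomially smaller than n^3, Case 1 applies.
T(n) = Theta(n^3).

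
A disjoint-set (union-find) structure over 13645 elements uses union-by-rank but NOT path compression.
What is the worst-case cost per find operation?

Union-by-rank alone keeps every tree's height <= log_2(13645) ~= 13.7. Each find traverses from a node to its root, costing O(height) = O(log n). Without path compression this bound is tight.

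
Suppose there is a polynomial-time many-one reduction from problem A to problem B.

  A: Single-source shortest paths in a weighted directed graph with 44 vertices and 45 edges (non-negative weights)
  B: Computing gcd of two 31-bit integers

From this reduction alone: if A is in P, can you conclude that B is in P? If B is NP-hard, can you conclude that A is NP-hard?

A poly-time reduction A <=_p B transfers tractability DOWN (B easy => A easy) and hardness UP (A hard => B hard), not the reverse.
From A in P, the reduction alone does NOT give B in P: any problem in P trivially reduces to SAT, yet SAT is not known to be in P.
From B NP-hard, the reduction alone does NOT give A NP-hard: again, easy problems reduce to hard ones.
(Here in fact A is P and B is P.)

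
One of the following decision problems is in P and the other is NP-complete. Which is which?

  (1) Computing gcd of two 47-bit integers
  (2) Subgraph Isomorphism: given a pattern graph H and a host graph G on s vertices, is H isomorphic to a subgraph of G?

(1) is P: the Euclidean algorithm runs in polynomial time in the bit-length.
(2) is NP-complete: generalizes Clique and Hamiltonian Path (pattern size is part of the input).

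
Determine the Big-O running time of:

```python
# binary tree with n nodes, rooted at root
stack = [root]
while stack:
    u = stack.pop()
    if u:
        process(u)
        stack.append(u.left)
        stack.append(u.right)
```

Time complexity: O(n).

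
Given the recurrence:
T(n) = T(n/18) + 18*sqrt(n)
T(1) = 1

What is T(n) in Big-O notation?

Each level contributes sqrt(n/18^k). Geometric series with ratio 1/sqrt(18) < 1 sums to O(sqrt(n)).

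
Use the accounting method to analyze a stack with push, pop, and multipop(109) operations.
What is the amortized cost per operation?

Assign 2 credits per push (1 for the push, 1 saved for a future pop). Each pop or element popped by multipop(109) uses 1 saved credit. Total credits never go negative, so amortized cost is O(1).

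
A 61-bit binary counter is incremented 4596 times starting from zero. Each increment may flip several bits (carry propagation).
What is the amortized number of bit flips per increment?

Bit i flips on every 2^i-th increment, so over 4596 increments bit i flips floor(4596/2^i) times. Summing over i: total flips < 2 * 4596. Amortized: < 2 = O(1) per increment.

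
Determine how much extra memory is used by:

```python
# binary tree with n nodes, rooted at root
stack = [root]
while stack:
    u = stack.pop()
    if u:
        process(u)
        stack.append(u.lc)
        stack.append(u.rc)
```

Space complexity: O(n).
Auxiliary storage grows linearly with the input size n in the worst case.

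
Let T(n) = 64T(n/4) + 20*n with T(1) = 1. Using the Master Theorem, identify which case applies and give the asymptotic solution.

a=64, b=4, f(n)=20*n.
log_4(64) = 3 > 1.
Since f(n) = O(n^1) is polynomially smaller than n^3, Case 1 applies.
T(n) = Theta(n^3).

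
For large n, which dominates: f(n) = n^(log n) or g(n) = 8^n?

g(n) = 8^n grows faster: take logs: log(n^(log n)) = (log n)^2, log(8^n) = n log 8; n dominates (log n)^2.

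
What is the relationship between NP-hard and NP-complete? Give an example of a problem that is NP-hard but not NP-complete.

NP-hard: at least as hard as any NP problem (but need not be in NP). NP-complete = NP-hard intersection NP. The Halting Problem is NP-hard but undecidable (not in NP). The optimization version of TSP is NP-hard but not a decision problem.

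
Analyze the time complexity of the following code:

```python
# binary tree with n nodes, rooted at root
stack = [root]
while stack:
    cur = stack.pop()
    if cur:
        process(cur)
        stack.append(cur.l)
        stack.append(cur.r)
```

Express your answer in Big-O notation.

Time complexity: O(n).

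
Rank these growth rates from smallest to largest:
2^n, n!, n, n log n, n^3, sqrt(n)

Ordered by growth rate: sqrt(n) < n < n log n < n^3 < 2^n < n!.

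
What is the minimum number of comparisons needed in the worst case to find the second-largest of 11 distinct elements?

Lower bound: finding the max needs 11-1 comparisons. By the adversary weight-doubling argument, the max must personally win >= ceil(log_2(11)) = 4 comparisons; the 2nd-largest is among those 4 losers, needing 4-1 more comparisons. Total >= 11-1 + 4-1 = 13. A balanced knockout tournament achieves this.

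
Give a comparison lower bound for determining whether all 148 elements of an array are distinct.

In the algebraic decision-tree model, the YES region for element distinctness on 148 elements has 148! connected components (one per ordering). Ben-Or's theorem then gives a lower bound of Omega(log(n!)) = Omega(n log n).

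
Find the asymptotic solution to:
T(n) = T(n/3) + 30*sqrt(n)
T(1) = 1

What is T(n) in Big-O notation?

Each level contributes sqrt(n/3^k). Geometric series with ratio 1/sqrt(3) < 1 sums to O(sqrt(n)).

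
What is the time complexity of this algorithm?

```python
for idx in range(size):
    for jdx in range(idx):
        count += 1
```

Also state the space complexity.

Time complexity: O(n^2).
Space complexity: O(1).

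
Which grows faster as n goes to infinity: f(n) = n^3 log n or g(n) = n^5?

g(n) = n^5 grows faster: n^5 / (n^3 log n) = n^2/log n -> infinity.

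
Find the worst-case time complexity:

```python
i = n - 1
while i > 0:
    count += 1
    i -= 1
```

Time complexity: O(n).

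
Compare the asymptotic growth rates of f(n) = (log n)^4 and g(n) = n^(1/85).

g(n) = n^(1/85) grows faster: any positive power of n dominates any polylog.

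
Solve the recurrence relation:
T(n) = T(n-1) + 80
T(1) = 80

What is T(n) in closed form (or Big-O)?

Unrolling: T(n) = T(n-1) + 80 = T(n-2) + 2*80 = ... = T(1) + (n-1)*80 = 80 + (n-1)*80 = 80n.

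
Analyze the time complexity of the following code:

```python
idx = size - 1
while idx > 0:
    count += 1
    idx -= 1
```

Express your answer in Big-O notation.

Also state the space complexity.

Time complexity: O(n).
Space complexity: O(1).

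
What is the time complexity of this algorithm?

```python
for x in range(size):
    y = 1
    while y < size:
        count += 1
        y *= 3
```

Time complexity: O(n log n).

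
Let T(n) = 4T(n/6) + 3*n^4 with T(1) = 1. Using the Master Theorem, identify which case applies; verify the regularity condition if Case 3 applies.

a=4, b=6, f(n)=3*n^4.
log_6(4) = 0.7737 < 4.
f(n) = Omega(n^(0.7737+epsilon)) for some epsilon > 0, so Case 3 is the candidate.
Regularity: a*f(n/b) = 4*3*(n/6)^4 = (4/1296)*3*n^4 <= c*f(n) with c = 4/1296 < 1. Satisfied.
Case 3: T(n) = Theta(n^4).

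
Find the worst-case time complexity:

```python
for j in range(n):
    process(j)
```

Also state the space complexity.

Time complexity: O(n).
Space complexity: O(1).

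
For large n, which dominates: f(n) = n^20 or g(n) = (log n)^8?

f(n) = n^20 grows faster: any positive polynomial dominates any polylog.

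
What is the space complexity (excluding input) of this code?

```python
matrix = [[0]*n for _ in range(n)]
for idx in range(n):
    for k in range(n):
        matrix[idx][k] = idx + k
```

Space complexity: O(n^2).
A 2D structure of size n x n is allocated.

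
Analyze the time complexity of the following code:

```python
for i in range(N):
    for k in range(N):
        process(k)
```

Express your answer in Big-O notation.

Time complexity: O(n^2).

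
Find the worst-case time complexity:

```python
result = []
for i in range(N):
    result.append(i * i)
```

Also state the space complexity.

Time complexity: O(n).
Space complexity: O(n).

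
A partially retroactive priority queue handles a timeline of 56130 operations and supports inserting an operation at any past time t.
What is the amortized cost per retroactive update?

Partially retroactive priority queues (Demaine-Iacono-Langerman) allow updates at past times with queries only at the present. With a balanced BST over the m = 56130 timeline events tracking bridges, each retroactive insert or delete is O(log m) amortized.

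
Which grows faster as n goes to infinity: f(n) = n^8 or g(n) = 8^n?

g(n) = 8^n grows faster: any exponential with base > 1 dominates every polynomial.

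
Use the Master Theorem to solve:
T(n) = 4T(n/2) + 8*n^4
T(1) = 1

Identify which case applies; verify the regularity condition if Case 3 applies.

a=4, b=2, f(n)=8*n^4.
log_2(4) = 2 < 4.
f(n) = Omega(n^(2+epsilon)) for some epsilon > 0, so Case 3 is the candidate.
Regularity: a*f(n/b) = 4*8*(n/2)^4 = (4/16)*8*n^4 <= c*f(n) with c = 4/16 < 1. Satisfied.
Case 3: T(n) = Theta(n^4).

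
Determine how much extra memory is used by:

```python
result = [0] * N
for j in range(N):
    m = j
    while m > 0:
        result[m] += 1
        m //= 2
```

Space complexity: O(n).
Auxiliary storage grows linearly with the input size n in the worst case.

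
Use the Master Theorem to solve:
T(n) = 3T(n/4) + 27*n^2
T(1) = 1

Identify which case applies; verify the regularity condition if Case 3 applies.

a=3, b=4, f(n)=27*n^2.
log_4(3) = 0.7925 < 2.
f(n) = Omega(n^(0.7925+epsilon)) for some epsilon > 0, so Case 3 is the candidate.
Regularity: a*f(n/b) = 3*27*(n/4)^2 = (3/16)*27*n^2 <= c*f(n) with c = 3/16 < 1. Satisfied.
Case 3: T(n) = Theta(n^2).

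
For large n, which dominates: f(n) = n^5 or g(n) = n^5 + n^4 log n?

f(n) = n^5 and g(n) = n^5 + n^4 log n are Theta of each other: the lower-order n^4 log n term is o(n^5); both are Theta(n^5).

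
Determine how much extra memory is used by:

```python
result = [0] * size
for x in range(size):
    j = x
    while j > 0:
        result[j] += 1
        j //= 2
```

Space complexity: O(n).
Auxiliary storage grows linearly with the input size n in the worst case.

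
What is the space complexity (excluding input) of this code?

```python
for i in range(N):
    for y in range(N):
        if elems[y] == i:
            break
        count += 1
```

Space complexity: O(1).
Only a constant amount of auxiliary storage is used; nothing grows with n.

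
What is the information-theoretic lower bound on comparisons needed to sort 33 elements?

There are 33! = 8683317618811886495518194401280000000 possible orderings. Each comparison gives 1 bit. We need at least ceil(log_2(8683317618811886495518194401280000000)) = 123 comparisons.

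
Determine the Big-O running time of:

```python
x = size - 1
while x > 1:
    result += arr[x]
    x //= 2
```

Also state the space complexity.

Time complexity: O(log n).
Space complexity: O(1).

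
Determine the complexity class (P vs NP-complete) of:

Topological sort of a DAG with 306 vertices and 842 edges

This problem is in P: DFS-based topological sort runs in O(V+E).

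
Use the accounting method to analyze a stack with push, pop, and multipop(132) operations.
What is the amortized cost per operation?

Assign 2 credits per push (1 for the push, 1 saved for a future pop). Each pop or element popped by multipop(132) uses 1 saved credit. Total credits never go negative, so amortized cost is O(1).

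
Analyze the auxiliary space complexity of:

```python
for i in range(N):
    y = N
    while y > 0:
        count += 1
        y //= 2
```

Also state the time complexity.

Space complexity: O(1).
Only a constant amount of auxiliary storage is used; nothing grows with n.
Time complexity: O(n log n).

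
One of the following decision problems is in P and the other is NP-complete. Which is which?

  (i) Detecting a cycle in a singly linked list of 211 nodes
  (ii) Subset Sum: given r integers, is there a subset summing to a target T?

(i) is P: Floyd's tortoise-and-hare runs in O(n) time, O(1) space.
(ii) is NP-complete: one of Karp's 21 NP-complete problems.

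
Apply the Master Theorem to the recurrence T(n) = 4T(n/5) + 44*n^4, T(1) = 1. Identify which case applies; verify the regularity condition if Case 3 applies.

a=4, b=5, f(n)=44*n^4.
log_5(4) = 0.8614 < 4.
f(n) = Omega(n^(0.8614+epsilon)) for some epsilon > 0, so Case 3 is the candidate.
Regularity: a*f(n/b) = 4*44*(n/5)^4 = (4/625)*44*n^4 <= c*f(n) with c = 4/625 < 1. Satisfied.
Case 3: T(n) = Theta(n^4).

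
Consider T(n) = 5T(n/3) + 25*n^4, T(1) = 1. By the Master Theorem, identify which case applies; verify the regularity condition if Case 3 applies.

a=5, b=3, f(n)=25*n^4.
log_3(5) = 1.465 < 4.
f(n) = Omega(n^(1.465+epsilon)) for some epsilon > 0, so Case 3 is the candidate.
Regularity: a*f(n/b) = 5*25*(n/3)^4 = (5/81)*25*n^4 <= c*f(n) with c = 5/81 < 1. Satisfied.
Case 3: T(n) = Theta(n^4).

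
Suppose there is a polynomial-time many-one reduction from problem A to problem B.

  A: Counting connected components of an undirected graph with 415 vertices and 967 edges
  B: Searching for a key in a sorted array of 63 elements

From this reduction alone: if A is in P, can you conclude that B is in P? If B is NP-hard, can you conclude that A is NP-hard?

A poly-time reduction A <=_p B transfers tractability DOWN (B easy => A easy) and hardness UP (A hard => B hard), not the reverse.
From A in P, the reduction alone does NOT give B in P: any problem in P trivially reduces to SAT, yet SAT is not known to be in P.
From B NP-hard, the reduction alone does NOT give A NP-hard: again, easy problems reduce to hard ones.
(Here in fact A is P and B is P.)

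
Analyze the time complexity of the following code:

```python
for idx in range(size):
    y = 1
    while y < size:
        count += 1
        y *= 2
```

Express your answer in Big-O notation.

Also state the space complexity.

Time complexity: O(n log n).
Space complexity: O(1).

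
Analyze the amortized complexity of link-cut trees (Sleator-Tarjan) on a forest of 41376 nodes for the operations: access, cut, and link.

Link-cut trees represent the forest using splay trees over preferred paths. With potential Phi = sum over nodes of log(size of virtual subtree), each access on 41376 nodes is O(log 41376) = O(log n) amortized by the splay-tree access lemma. Cut and link are O(1) plus one access.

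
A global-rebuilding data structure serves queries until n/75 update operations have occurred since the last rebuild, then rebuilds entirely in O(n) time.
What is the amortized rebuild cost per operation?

The O(n) rebuild is triggered by n/75 operations, so each contributes O(n)/(n/75) = O(75) = O(1) to the rebuild cost.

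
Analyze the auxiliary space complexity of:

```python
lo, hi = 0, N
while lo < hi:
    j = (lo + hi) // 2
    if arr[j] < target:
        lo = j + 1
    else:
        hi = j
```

Space complexity: O(1).
Only a constant amount of auxiliary storage is used; nothing grows with n.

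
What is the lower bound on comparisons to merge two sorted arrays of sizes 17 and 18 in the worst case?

Adversary: with |17 - 18| <= 1 the inputs can be fully interleaved so that every adjacent pair in the merged output comes from different arrays. Then each of the 34 adjacent pairs must be directly compared, or the algorithm cannot determine their relative order. Standard merge meets this bound.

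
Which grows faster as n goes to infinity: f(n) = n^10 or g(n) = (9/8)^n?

g(n) = (9/8)^n grows faster: (9/8)^n is exponential with base 9/8 > 1, dominating every polynomial.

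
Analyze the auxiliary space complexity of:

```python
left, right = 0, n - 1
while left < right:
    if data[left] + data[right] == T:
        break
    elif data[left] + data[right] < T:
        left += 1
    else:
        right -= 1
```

Space complexity: O(1).
Only a constant amount of auxiliary storage is used; nothing grows with n.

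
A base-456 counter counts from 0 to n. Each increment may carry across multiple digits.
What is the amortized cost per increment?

Digit at position i changes every 456^i increments. Total digit changes over n increments: n * 456/(456-1) = O(n). Amortized: O(1).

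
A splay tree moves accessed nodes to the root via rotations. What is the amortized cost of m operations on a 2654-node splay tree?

Using a potential function Phi = sum of log(size of subtree) for each node, each splay operation has amortized cost O(log n) where n = 2654. Bad individual operations (O(n)) are offset by decreased potential.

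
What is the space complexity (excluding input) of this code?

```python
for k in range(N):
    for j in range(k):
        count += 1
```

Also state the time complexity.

Space complexity: O(1).
Only a constant amount of auxiliary storage is used; nothing grows with n.
Time complexity: O(n^2).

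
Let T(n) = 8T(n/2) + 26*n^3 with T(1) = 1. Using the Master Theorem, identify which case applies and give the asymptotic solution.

a=8, b=2, f(n)=26*n^3.
log_2(8) = 3, so n^(log_b(a)) = n^3.
f(n) = Theta(n^3), so Case 2 applies.
T(n) = Theta(n^3 log n).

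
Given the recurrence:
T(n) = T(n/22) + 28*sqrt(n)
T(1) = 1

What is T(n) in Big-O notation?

Each level contributes sqrt(n/22^k). Geometric series with ratio 1/sqrt(22) < 1 sums to O(sqrt(n)).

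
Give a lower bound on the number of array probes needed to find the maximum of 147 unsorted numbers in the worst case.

Adversary: any unprobed cell could hold a value larger than everything seen so far. If fewer than 147 cells are probed, the adversary places the max in an unprobed cell. So all 147 cells must be examined; together with 147-1 comparisons this is tight.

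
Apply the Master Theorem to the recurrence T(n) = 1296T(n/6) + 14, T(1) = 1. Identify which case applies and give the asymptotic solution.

a=1296, b=6, f(n)=14.
log_6(1296) = 4 > 0.
Since f(n) = O(n^0) is polynomially smaller than n^4, Case 1 applies.
T(n) = Theta(n^4).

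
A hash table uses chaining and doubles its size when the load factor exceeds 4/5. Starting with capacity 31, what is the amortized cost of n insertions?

Rehashing occurs when load exceeds 4/5. Total rehash cost is geometric series summing to O(n). Each insertion itself is O(1). Amortized: O(1).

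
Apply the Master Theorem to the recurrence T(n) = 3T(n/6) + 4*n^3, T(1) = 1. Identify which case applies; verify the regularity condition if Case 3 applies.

a=3, b=6, f(n)=4*n^3.
log_6(3) = 0.6131 < 3.
f(n) = Omega(n^(0.6131+epsilon)) for some epsilon > 0, so Case 3 is the candidate.
Regularity: a*f(n/b) = 3*4*(n/6)^3 = (3/216)*4*n^3 <= c*f(n) with c = 3/216 < 1. Satisfied.
Case 3: T(n) = Theta(n^3).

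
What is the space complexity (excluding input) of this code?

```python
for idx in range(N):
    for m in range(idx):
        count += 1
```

Space complexity: O(1).
Only a constant amount of auxiliary storage is used; nothing grows with n.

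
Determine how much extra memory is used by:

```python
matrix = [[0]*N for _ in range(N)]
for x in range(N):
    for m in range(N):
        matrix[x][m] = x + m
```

Space complexity: O(n^2).
A 2D structure of size n x n is allocated.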